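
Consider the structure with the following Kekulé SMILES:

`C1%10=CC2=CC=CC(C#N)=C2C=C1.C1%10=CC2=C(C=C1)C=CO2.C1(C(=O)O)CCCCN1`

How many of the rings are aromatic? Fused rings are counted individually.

The SMILES encodes two fused six-membered carbon rings, each with three alternating C=C double bonds; a six-membered carbon ring with three alternating C=C double bonds, fused to a five-membered ring containing one oxygen and two C=C double bonds; a six-membered saturated ring of five carbons and one N–H nitrogen.
The fused 6/6-membered bicyclic is a single π system with 10 sp² atoms and 10 π electrons from ring double bonds. 10 = 4(2)+2, so the system is aromatic and both rings count as aromatic (naphthalene).
The fused 6/5-membered bicyclic (with one oxygen) is a single π system with 9 sp² atoms and 10 π electrons from ring double bonds plus a heteroatom lone pair. 10 = 4(2)+2, so the system is aromatic and both rings count as aromatic (benzofuran).
The 6-membered ring with one N–H has only sp³ atoms, so it is not fully conjugated — not aromatic (piperidine).
4 of the 5 rings are aromatic. Total: 4.

4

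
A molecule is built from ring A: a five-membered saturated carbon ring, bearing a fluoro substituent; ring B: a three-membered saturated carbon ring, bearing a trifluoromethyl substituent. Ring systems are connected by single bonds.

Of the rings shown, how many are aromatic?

Ring A has only sp³ atoms, so it is not fully conjugated — not aromatic (cyclopentane).
Ring B has only sp³ atoms, so it is not fully conjugated — not aromatic (cyclopropane).
No ring is aromatic. Total: 0.

0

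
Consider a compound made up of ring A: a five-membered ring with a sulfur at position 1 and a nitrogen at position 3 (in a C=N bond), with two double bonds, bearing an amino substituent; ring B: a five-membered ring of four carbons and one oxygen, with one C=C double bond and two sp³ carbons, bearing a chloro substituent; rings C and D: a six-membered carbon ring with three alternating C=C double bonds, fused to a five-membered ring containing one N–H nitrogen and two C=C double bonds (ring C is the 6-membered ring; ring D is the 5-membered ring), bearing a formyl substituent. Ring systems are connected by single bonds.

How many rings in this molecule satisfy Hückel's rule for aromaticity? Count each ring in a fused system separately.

Ring A is fully conjugated (every ring atom contributes a p orbital); 2 ring double bonds (4 π electrons) plus a heteroatom lone pair (2) give 6 π electrons. 6 = 4(1)+2, so ring A is aromatic (thiazole).
Ring B has two sp³ carbons, so it is not fully conjugated — not aromatic (2,3-dihydrofuran).
Rings C and D form a fused bicyclic system (with one N–H) with 9 sp² atoms and 10 π electrons from ring double bonds plus a heteroatom lone pair. 10 = 4(2)+2, so the system is aromatic and both rings count as aromatic (indole).
Aromatic: A, C, D. Total: 3.

3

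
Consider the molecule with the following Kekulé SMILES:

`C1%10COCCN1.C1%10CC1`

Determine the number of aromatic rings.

The SMILES encodes a six-membered saturated ring with an oxygen and an N–H nitrogen at positions 1 and 4; a three-membered saturated carbon ring.
The 6-membered ring with one oxygen and one N–H (1,4) has only sp³ atoms, so it is not fully conjugated — not aromatic (morpholine).
The 3-membered ring has only sp³ atoms, so it is not fully conjugated — not aromatic (cyclopropane).
None of the rings are aromatic. Total: 0.

0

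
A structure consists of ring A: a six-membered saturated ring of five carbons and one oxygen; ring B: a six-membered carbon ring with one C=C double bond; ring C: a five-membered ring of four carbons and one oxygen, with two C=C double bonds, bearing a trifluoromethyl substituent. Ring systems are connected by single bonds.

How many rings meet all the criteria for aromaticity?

1

Ring A has only sp³ atoms, so it is not fully conjugated — not aromatic (tetrahydropyran).
Ring B has four sp³ carbons, so it is not fully conjugated — not aromatic (cyclohexene).
Ring C is planar and fully conjugated; 2 ring double bonds (4 π electrons) plus a heteroatom lone pair (2) give 6 π electrons. That satisfies 4n+2 with n=1, so ring C is aromatic (furan).
Aromatic: C. Total: 1.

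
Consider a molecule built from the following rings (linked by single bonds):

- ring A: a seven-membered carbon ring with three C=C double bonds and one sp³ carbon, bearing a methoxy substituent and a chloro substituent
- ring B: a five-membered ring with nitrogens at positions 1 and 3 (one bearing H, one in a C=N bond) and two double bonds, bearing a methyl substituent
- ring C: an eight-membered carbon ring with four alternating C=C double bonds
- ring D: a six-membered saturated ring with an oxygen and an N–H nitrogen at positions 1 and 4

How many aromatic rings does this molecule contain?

1

Ring A has one sp³ carbon, so it is not fully conjugated — not aromatic (cycloheptatriene).
Ring B has a continuous p-orbital overlap around the ring; 2 ring double bonds (4 π electrons) plus a heteroatom lone pair (2) give 6 π electrons. Since 6 = 4n+2 (n=1), ring B is aromatic (imidazole).
Ring C has only sp² ring atoms; a planar conformation would have a fully conjugated π system of 8 electrons. But 8 = 4(2), which is 4n not 4n+2, so ring C is not aromatic (cyclooctatetraene) — cyclooctatetraene distorts into a non-planar tub to avoid antiaromaticity.
Ring D has only sp³ atoms, so it is not fully conjugated — not aromatic (morpholine).
Aromatic: B. Total: 1.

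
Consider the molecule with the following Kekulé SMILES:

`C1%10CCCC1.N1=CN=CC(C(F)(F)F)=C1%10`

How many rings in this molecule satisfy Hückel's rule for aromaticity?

The SMILES encodes a five-membered saturated carbon ring; a six-membered ring with nitrogens at positions 1 and 3 and three alternating double bonds.
The 5-membered ring has only sp³ atoms, so it is not fully conjugated — not aromatic (cyclopentane).
The 6-membered ring with two nitrogens (1,3) is fully conjugated (every ring atom contributes a p orbital); 3 ring double bonds give 6 π electrons. Since 6 = 4n+2 (n=1), it is aromatic (pyrimidine).
1 of the 2 rings is aromatic. Total: 1.

1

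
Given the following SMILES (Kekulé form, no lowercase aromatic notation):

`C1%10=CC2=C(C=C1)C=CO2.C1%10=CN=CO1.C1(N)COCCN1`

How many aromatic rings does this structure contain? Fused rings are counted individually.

The SMILES encodes a six-membered carbon ring with three alternating C=C double bonds, fused to a five-membered ring containing one oxygen and two C=C double bonds; a five-membered ring with an oxygen at position 1 and a nitrogen at position 3 (in a C=N bond), with two double bonds; a six-membered saturated ring with an oxygen and an N–H nitrogen at positions 1 and 4.
The fused 6/5-membered bicyclic (with one oxygen) is a single π system with 9 sp² atoms and 10 π electrons from ring double bonds plus a heteroatom lone pair. 10 = 4(2)+2, so the system is aromatic and both rings count as aromatic (benzofuran).
The 5-membered ring with one oxygen and one =N– has a continuous p-orbital overlap around the ring; 2 ring double bonds (4 π electrons) plus a heteroatom lone pair (2) give 6 π electrons. That satisfies 4n+2 with n=1, so it is aromatic (oxazole).
The 6-membered ring with one oxygen and one N–H (1,4) has only sp³ atoms, so it is not fully conjugated — not aromatic (morpholine).
3 of the 4 rings are aromatic. Total: 3.

3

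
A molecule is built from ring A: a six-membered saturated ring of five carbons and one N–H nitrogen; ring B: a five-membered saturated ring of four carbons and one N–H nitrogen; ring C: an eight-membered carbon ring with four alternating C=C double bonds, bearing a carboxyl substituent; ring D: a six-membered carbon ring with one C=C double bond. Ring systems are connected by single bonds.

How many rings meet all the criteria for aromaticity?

Ring A has only sp³ atoms, so it is not fully conjugated — not aromatic (piperidine).
Ring B has only sp³ atoms, so it is not fully conjugated — not aromatic (pyrrolidine).
Ring C has only sp² ring atoms; a planar conformation would have a fully conjugated π system of 8 electrons. But 8 = 4(2), which is 4n not 4n+2, so ring C is not aromatic (cyclooctatetraene) — cyclooctatetraene distorts into a non-planar tub to avoid antiaromaticity.
Ring D has four sp³ carbons, so it is not fully conjugated — not aromatic (cyclohexene).
No ring is aromatic. Total: 0.

0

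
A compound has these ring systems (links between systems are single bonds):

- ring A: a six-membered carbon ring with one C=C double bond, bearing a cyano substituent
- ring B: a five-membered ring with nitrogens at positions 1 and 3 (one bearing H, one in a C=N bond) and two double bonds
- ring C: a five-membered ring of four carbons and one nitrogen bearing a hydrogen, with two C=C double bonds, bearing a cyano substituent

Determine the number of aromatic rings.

Ring A has four sp³ carbons, so it is not fully conjugated — not aromatic (cyclohexene).
Ring B is fully conjugated (every ring atom contributes a p orbital); 2 ring double bonds (4 π electrons) plus a heteroatom lone pair (2) give 6 π electrons. 6 = 4(1)+2, so ring B is aromatic (imidazole).
Ring C is planar and fully conjugated; 2 ring double bonds (4 π electrons) plus a heteroatom lone pair (2) give 6 π electrons. Since 6 = 4n+2 (n=1), ring C is aromatic (pyrrole).
Aromatic: B, C. Total: 2.

2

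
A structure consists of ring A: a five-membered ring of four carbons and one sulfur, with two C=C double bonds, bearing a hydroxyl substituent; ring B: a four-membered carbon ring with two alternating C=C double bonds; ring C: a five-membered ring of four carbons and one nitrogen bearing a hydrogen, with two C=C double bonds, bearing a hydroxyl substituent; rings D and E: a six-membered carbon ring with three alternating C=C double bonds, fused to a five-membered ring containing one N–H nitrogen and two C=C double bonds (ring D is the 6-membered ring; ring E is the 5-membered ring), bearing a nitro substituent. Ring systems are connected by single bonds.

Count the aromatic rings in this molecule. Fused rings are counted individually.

Ring A is fully conjugated (every ring atom contributes a p orbital); 2 ring double bonds (4 π electrons) plus a heteroatom lone pair (2) give 6 π electrons. That satisfies 4n+2 with n=1, so ring A is aromatic (thiophene).
Ring B has only sp² ring atoms; a planar conformation would have a fully conjugated π system of 4 electrons. But 4 = 4(1), which is 4n not 4n+2, so ring B is not aromatic (cyclobutadiene) — cyclobutadiene is antiaromatic and distorts to a rectangle.
Ring C has a continuous p-orbital overlap around the ring; 2 ring double bonds (4 π electrons) plus a heteroatom lone pair (2) give 6 π electrons. 6 = 4(1)+2, so ring C is aromatic (pyrrole).
Rings D and E form a fused bicyclic system (with one N–H) with 9 sp² atoms and 10 π electrons from ring double bonds plus a heteroatom lone pair. 10 = 4(2)+2, so the system is aromatic and both rings count as aromatic (indole).
Aromatic: A, C, D, E. Total: 4.

4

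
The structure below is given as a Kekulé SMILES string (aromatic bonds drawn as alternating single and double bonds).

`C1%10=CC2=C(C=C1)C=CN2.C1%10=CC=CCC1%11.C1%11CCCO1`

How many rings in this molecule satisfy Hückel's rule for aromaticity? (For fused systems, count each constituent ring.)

The SMILES encodes a six-membered carbon ring with three alternating C=C double bonds, fused to a five-membered ring containing one N–H nitrogen and two C=C double bonds; a six-membered carbon ring with two conjugated C=C double bonds and two sp³ carbons; a five-membered saturated ring of four carbons and one oxygen.
The fused 6/5-membered bicyclic (with one N–H) is a single π system with 9 sp² atoms and 10 π electrons from ring double bonds plus a heteroatom lone pair. 10 = 4(2)+2, so the system is aromatic and both rings count as aromatic (indole).
The 6-membered ring has two sp³ carbons, so it is not fully conjugated — not aromatic (1,3-cyclohexadiene).
The 5-membered ring with one oxygen has only sp³ atoms, so it is not fully conjugated — not aromatic (tetrahydrofuran).
2 of the 4 rings are aromatic. Total: 2.

2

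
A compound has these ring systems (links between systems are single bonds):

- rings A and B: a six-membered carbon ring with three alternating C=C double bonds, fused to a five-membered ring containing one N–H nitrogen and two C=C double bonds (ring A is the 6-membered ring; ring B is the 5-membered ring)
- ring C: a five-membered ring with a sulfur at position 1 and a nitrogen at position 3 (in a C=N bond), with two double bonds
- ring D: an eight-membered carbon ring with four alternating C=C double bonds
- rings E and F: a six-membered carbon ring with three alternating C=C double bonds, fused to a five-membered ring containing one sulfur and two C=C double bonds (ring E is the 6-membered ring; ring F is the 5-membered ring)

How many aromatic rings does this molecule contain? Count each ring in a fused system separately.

5

Rings A and B form a fused bicyclic system (with one N–H) with 9 sp² atoms and 10 π electrons from ring double bonds plus a heteroatom lone pair. 10 = 4(2)+2, so the system is aromatic and both rings count as aromatic (indole).
Ring C has a continuous p-orbital overlap around the ring; 2 ring double bonds (4 π electrons) plus a heteroatom lone pair (2) give 6 π electrons. Since 6 = 4n+2 (n=1), ring C is aromatic (thiazole).
Ring D has only sp² ring atoms; a planar conformation would have a fully conjugated π system of 8 electrons. But 8 = 4(2), which is 4n not 4n+2, so ring D is not aromatic (cyclooctatetraene) — cyclooctatetraene distorts into a non-planar tub to avoid antiaromaticity.
Rings E and F form a fused bicyclic system (with one sulfur) with 9 sp² atoms and 10 π electrons from ring double bonds plus a heteroatom lone pair. 10 = 4(2)+2, so the system is aromatic and both rings count as aromatic (benzothiophene).
Aromatic: A, B, C, E, F. Total: 5.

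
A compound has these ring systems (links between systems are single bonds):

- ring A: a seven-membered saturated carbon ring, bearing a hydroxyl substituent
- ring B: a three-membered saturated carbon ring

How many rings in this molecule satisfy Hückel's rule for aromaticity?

0

Ring A has only sp³ atoms, so it is not fully conjugated — not aromatic (cycloheptane).
Ring B has only sp³ atoms, so it is not fully conjugated — not aromatic (cyclopropane).
No ring is aromatic. Total: 0.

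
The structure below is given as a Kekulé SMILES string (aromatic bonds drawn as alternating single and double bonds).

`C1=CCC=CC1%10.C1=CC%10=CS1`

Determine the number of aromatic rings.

1

The SMILES encodes a six-membered carbon ring with two isolated C=C double bonds and two sp³ carbons; a five-membered ring of four carbons and one sulfur, with two C=C double bonds.
The 6-membered ring has two sp³ carbons, so it is not fully conjugated — not aromatic (1,4-cyclohexadiene).
The 5-membered ring with one sulfur has a continuous p-orbital overlap around the ring; 2 ring double bonds (4 π electrons) plus a heteroatom lone pair (2) give 6 π electrons. Since 6 = 4n+2 (n=1), it is aromatic (thiophene).
1 of the 2 rings is aromatic. Total: 1.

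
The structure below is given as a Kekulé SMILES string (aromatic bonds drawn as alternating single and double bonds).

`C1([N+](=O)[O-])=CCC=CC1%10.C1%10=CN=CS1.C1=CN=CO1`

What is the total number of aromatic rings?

2

The SMILES encodes a six-membered carbon ring with two isolated C=C double bonds and two sp³ carbons; a five-membered ring with a sulfur at position 1 and a nitrogen at position 3 (in a C=N bond), with two double bonds; a five-membered ring with an oxygen at position 1 and a nitrogen at position 3 (in a C=N bond), with two double bonds.
The 6-membered ring has two sp³ carbons, so it is not fully conjugated — not aromatic (1,4-cyclohexadiene).
The 5-membered ring with one sulfur and one =N– is planar and fully conjugated; 2 ring double bonds (4 π electrons) plus a heteroatom lone pair (2) give 6 π electrons. 6 = 4(1)+2, so it is aromatic (thiazole).
The 5-membered ring with one oxygen and one =N– is fully conjugated (every ring atom contributes a p orbital); 2 ring double bonds (4 π electrons) plus a heteroatom lone pair (2) give 6 π electrons. Since 6 = 4n+2 (n=1), it is aromatic (oxazole).
2 of the 3 rings are aromatic. Total: 2.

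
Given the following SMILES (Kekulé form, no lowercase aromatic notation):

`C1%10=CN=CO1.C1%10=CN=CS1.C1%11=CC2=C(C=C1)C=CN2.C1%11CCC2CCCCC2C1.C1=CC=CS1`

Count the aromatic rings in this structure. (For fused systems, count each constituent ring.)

5

The SMILES encodes a five-membered ring with an oxygen at position 1 and a nitrogen at position 3 (in a C=N bond), with two double bonds; a five-membered ring with a sulfur at position 1 and a nitrogen at position 3 (in a C=N bond), with two double bonds; a six-membered carbon ring with three alternating C=C double bonds, fused to a five-membered ring containing one N–H nitrogen and two C=C double bonds; two fused six-membered saturated carbon rings; a five-membered ring of four carbons and one sulfur, with two C=C double bonds.
The 5-membered ring with one oxygen and one =N– is fully conjugated (every ring atom contributes a p orbital); 2 ring double bonds (4 π electrons) plus a heteroatom lone pair (2) give 6 π electrons. Since 6 = 4n+2 (n=1), it is aromatic (oxazole).
The 5-membered ring with one sulfur and one =N– has a continuous p-orbital overlap around the ring; 2 ring double bonds (4 π electrons) plus a heteroatom lone pair (2) give 6 π electrons. 6 = 4(1)+2, so it is aromatic (thiazole).
The fused 6/5-membered bicyclic (with one N–H) is a single π system with 9 sp² atoms and 10 π electrons from ring double bonds plus a heteroatom lone pair. 10 = 4(2)+2, so the system is aromatic and both rings count as aromatic (indole).
The 6-membered ring has only sp³ atoms, so it is not fully conjugated — not aromatic (cyclohexane ring).
The second 6-membered ring has only sp³ atoms, so it is not fully conjugated — not aromatic (cyclohexane ring).
The 5-membered ring with one sulfur is fully conjugated (every ring atom contributes a p orbital); 2 ring double bonds (4 π electrons) plus a heteroatom lone pair (2) give 6 π electrons. Since 6 = 4n+2 (n=1), it is aromatic (thiophene).
5 of the 7 rings are aromatic. Total: 5.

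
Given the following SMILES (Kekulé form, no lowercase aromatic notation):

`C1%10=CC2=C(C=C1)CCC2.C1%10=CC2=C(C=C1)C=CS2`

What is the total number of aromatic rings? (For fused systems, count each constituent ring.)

3

The SMILES encodes a six-membered carbon ring with three alternating C=C double bonds, fused to a saturated five-membered carbon ring; a six-membered carbon ring with three alternating C=C double bonds, fused to a five-membered ring containing one sulfur and two C=C double bonds.
The 6-membered ring is planar and fully conjugated; 3 ring double bonds give 6 π electrons. That satisfies 4n+2 with n=1, so it is aromatic (benzene ring).
The 5-membered ring has three sp³ carbons, so it is not fully conjugated — not aromatic (cyclopentane ring).
The fused 6/5-membered bicyclic (with one sulfur) is a single π system with 9 sp² atoms and 10 π electrons from ring double bonds plus a heteroatom lone pair. 10 = 4(2)+2, so the system is aromatic and both rings count as aromatic (benzothiophene).
3 of the 4 rings are aromatic. Total: 3.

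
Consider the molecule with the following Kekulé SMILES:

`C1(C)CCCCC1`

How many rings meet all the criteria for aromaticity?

The SMILES encodes a six-membered saturated carbon ring.
The 6-membered ring has only sp³ atoms, so it is not fully conjugated — not aromatic (cyclohexane).

0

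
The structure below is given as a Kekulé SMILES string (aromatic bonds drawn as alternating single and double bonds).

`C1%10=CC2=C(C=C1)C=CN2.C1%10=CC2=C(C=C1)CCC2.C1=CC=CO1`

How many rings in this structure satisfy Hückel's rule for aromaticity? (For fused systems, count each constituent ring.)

4

The SMILES encodes a six-membered carbon ring with three alternating C=C double bonds, fused to a five-membered ring containing one N–H nitrogen and two C=C double bonds; a six-membered carbon ring with three alternating C=C double bonds, fused to a saturated five-membered carbon ring; a five-membered ring of four carbons and one oxygen, with two C=C double bonds.
The fused 6/5-membered bicyclic (with one N–H) is a single π system with 9 sp² atoms and 10 π electrons from ring double bonds plus a heteroatom lone pair. 10 = 4(2)+2, so the system is aromatic and both rings count as aromatic (indole).
The 6-membered ring has a continuous p-orbital overlap around the ring; 3 ring double bonds give 6 π electrons. That satisfies 4n+2 with n=1, so it is aromatic (benzene ring).
The 5-membered ring has three sp³ carbons, so it is not fully conjugated — not aromatic (cyclopentane ring).
The 5-membered ring with one oxygen is fully conjugated (every ring atom contributes a p orbital); 2 ring double bonds (4 π electrons) plus a heteroatom lone pair (2) give 6 π electrons. Since 6 = 4n+2 (n=1), it is aromatic (furan).
4 of the 5 rings are aromatic. Total: 4.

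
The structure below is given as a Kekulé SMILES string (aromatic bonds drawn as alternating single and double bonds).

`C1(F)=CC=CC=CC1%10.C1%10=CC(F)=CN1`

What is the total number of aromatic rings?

The SMILES encodes a seven-membered carbon ring with three C=C double bonds and one sp³ carbon; a five-membered ring of four carbons and one nitrogen bearing a hydrogen, with two C=C double bonds.
The 7-membered ring has one sp³ carbon, so it is not fully conjugated — not aromatic (cycloheptatriene).
The 5-membered ring with one N–H has a continuous p-orbital overlap around the ring; 2 ring double bonds (4 π electrons) plus a heteroatom lone pair (2) give 6 π electrons. That satisfies 4n+2 with n=1, so it is aromatic (pyrrole).
1 of the 2 rings is aromatic. Total: 1.

1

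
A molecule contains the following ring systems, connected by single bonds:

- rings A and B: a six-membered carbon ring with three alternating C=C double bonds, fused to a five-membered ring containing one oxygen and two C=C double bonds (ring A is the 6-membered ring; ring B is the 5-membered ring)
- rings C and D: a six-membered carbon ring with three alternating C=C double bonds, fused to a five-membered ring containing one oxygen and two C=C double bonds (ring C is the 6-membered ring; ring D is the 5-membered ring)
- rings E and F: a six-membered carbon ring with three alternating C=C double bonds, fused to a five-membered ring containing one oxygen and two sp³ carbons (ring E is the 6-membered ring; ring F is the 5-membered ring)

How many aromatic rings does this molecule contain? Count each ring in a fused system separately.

5

Rings A and B form a fused bicyclic system (with one oxygen) with 9 sp² atoms and 10 π electrons from ring double bonds plus a heteroatom lone pair. 10 = 4(2)+2, so the system is aromatic and both rings count as aromatic (benzofuran).
Rings C and D form a fused bicyclic system (with one oxygen) with 9 sp² atoms and 10 π electrons from ring double bonds plus a heteroatom lone pair. 10 = 4(2)+2, so the system is aromatic and both rings count as aromatic (benzofuran).
Ring E has a continuous p-orbital overlap around the ring; 3 ring double bonds give 6 π electrons. Since 6 = 4n+2 (n=1), ring E is aromatic (benzene ring).
Ring F has two sp³ carbons, so it is not fully conjugated — not aromatic (oxolane ring).
Aromatic: A, B, C, D, E. Total: 5.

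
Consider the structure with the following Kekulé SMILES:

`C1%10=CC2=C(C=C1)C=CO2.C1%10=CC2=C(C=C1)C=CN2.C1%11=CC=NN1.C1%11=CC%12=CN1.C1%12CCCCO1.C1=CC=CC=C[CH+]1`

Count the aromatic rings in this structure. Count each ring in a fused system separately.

The SMILES encodes a six-membered carbon ring with three alternating C=C double bonds, fused to a five-membered ring containing one oxygen and two C=C double bonds; a six-membered carbon ring with three alternating C=C double bonds, fused to a five-membered ring containing one N–H nitrogen and two C=C double bonds; a five-membered ring with two adjacent nitrogens (one bearing H, one in a double bond) and two double bonds; a five-membered ring of four carbons and one nitrogen bearing a hydrogen, with two C=C double bonds; a six-membered saturated ring of five carbons and one oxygen; a seven-membered all-carbon ring bearing a positive charge on one carbon, with three C=C double bonds.
The fused 6/5-membered bicyclic (with one oxygen) is a single π system with 9 sp² atoms and 10 π electrons from ring double bonds plus a heteroatom lone pair. 10 = 4(2)+2, so the system is aromatic and both rings count as aromatic (benzofuran).
The fused 6/5-membered bicyclic (with one N–H) is a single π system with 9 sp² atoms and 10 π electrons from ring double bonds plus a heteroatom lone pair. 10 = 4(2)+2, so the system is aromatic and both rings count as aromatic (indole).
The 5-membered ring with two adjacent nitrogens (one N–H, one =N–) is fully conjugated (every ring atom contributes a p orbital); 2 ring double bonds (4 π electrons) plus a heteroatom lone pair (2) give 6 π electrons. That satisfies 4n+2 with n=1, so it is aromatic (pyrazole).
The 5-membered ring with one N–H is fully conjugated (every ring atom contributes a p orbital); 2 ring double bonds (4 π electrons) plus a heteroatom lone pair (2) give 6 π electrons. That satisfies 4n+2 with n=1, so it is aromatic (pyrrole).
The 6-membered ring with one oxygen has only sp³ atoms, so it is not fully conjugated — not aromatic (tetrahydropyran).
The 7-membered ring is planar and fully conjugated; 3 ring double bonds (6 π electrons) plus the carbocation's empty p orbital (0, but keeps the ring conjugated) give 6 π electrons. That satisfies 4n+2 with n=1, so it is aromatic (tropylium cation).
7 of the 8 rings are aromatic. Total: 7.

7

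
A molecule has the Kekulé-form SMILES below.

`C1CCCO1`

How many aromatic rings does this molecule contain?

The SMILES encodes a five-membered saturated ring of four carbons and one oxygen.
The 5-membered ring with one oxygen has only sp³ atoms, so it is not fully conjugated — not aromatic (tetrahydrofuran).

0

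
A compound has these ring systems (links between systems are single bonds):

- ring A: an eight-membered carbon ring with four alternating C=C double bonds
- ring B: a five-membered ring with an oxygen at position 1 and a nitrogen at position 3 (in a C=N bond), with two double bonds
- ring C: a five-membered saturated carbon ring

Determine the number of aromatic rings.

Ring A has only sp² ring atoms; a planar conformation would have a fully conjugated π system of 8 electrons. But 8 = 4(2), which is 4n not 4n+2, so ring A is not aromatic (cyclooctatetraene) — cyclooctatetraene distorts into a non-planar tub to avoid antiaromaticity.
Ring B is planar and fully conjugated; 2 ring double bonds (4 π electrons) plus a heteroatom lone pair (2) give 6 π electrons. Since 6 = 4n+2 (n=1), ring B is aromatic (oxazole).
Ring C has only sp³ atoms, so it is not fully conjugated — not aromatic (cyclopentane).
Aromatic: B. Total: 1.

1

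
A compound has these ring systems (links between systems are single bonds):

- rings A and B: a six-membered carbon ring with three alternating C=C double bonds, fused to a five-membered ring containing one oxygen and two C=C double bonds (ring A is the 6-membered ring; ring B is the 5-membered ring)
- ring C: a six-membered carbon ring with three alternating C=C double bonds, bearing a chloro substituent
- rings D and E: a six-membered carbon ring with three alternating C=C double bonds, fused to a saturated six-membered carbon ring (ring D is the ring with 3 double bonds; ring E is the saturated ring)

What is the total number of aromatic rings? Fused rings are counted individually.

4

Rings A and B form a fused bicyclic system (with one oxygen) with 9 sp² atoms and 10 π electrons from ring double bonds plus a heteroatom lone pair. 10 = 4(2)+2, so the system is aromatic and both rings count as aromatic (benzofuran).
Ring C has a continuous p-orbital overlap around the ring; 3 ring double bonds give 6 π electrons. 6 = 4(1)+2, so ring C is aromatic (benzene).
Ring D is planar and fully conjugated; 3 ring double bonds give 6 π electrons. 6 = 4(1)+2, so ring D is aromatic (benzene ring).
Ring E has four sp³ carbons, so it is not fully conjugated — not aromatic (cyclohexane ring).
Aromatic: A, B, C, D. Total: 4.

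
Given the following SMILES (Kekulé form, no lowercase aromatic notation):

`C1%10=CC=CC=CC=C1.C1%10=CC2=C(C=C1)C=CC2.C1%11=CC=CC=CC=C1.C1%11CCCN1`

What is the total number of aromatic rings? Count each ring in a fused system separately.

1

The SMILES encodes an eight-membered carbon ring with four alternating C=C double bonds; a six-membered carbon ring with three alternating C=C double bonds, fused to a five-membered carbon ring containing one C=C double bond and one sp³ carbon; an eight-membered carbon ring with four alternating C=C double bonds; a five-membered saturated ring of four carbons and one N–H nitrogen.
The 8-membered ring has only sp² ring atoms; a planar conformation would have a fully conjugated π system of 8 electrons. But 8 = 4(2), which is 4n not 4n+2, so it is not aromatic (cyclooctatetraene) — cyclooctatetraene distorts into a non-planar tub to avoid antiaromaticity.
The 6-membered ring is fully conjugated (every ring atom contributes a p orbital); 3 ring double bonds give 6 π electrons. That satisfies 4n+2 with n=1, so it is aromatic (benzene ring).
The 5-membered ring has one sp³ carbon, so it is not fully conjugated — not aromatic (cyclopentene ring).
The second 8-membered ring has only sp² ring atoms; a planar conformation would have a fully conjugated π system of 8 electrons. But 8 = 4(2), which is 4n not 4n+2, so it is not aromatic (cyclooctatetraene) — cyclooctatetraene distorts into a non-planar tub to avoid antiaromaticity.
The 5-membered ring with one N–H has only sp³ atoms, so it is not fully conjugated — not aromatic (pyrrolidine).
1 of the 5 rings is aromatic. Total: 1.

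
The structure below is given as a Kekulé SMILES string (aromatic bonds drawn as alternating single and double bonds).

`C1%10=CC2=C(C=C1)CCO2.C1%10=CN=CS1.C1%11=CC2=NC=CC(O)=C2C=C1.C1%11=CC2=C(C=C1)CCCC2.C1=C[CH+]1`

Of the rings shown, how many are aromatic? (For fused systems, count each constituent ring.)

The SMILES encodes a six-membered carbon ring with three alternating C=C double bonds, fused to a five-membered ring containing one oxygen and two sp³ carbons; a five-membered ring with a sulfur at position 1 and a nitrogen at position 3 (in a C=N bond), with two double bonds; two fused six-membered rings, each with three alternating double bonds; one ring is all carbon and the other has one ring nitrogen; a six-membered carbon ring with three alternating C=C double bonds, fused to a saturated six-membered carbon ring; a three-membered all-carbon ring bearing a positive charge on one carbon, with one C=C double bond.
The 6-membered ring has a continuous p-orbital overlap around the ring; 3 ring double bonds give 6 π electrons. 6 = 4(1)+2, so it is aromatic (benzene ring).
The 5-membered ring with one oxygen has two sp³ carbons, so it is not fully conjugated — not aromatic (oxolane ring).
The 5-membered ring with one sulfur and one =N– is planar and fully conjugated; 2 ring double bonds (4 π electrons) plus a heteroatom lone pair (2) give 6 π electrons. That satisfies 4n+2 with n=1, so it is aromatic (thiazole).
The fused 6/6-membered bicyclic (with one nitrogen) is a single π system with 10 sp² atoms and 10 π electrons from ring double bonds. 10 = 4(2)+2, so the system is aromatic and both rings count as aromatic (quinoline).
The second 6-membered ring has a continuous p-orbital overlap around the ring; 3 ring double bonds give 6 π electrons. That satisfies 4n+2 with n=1, so it is aromatic (benzene ring).
The third 6-membered ring has four sp³ carbons, so it is not fully conjugated — not aromatic (cyclohexane ring).
The 3-membered ring is planar and fully conjugated; 1 ring double bond (2 π electrons) plus the carbocation's empty p orbital (0, but keeps the ring conjugated) give 2 π electrons. Since 2 = 4n+2 (n=0), it is aromatic (cyclopropenyl cation).
6 of the 8 rings are aromatic. Total: 6.

6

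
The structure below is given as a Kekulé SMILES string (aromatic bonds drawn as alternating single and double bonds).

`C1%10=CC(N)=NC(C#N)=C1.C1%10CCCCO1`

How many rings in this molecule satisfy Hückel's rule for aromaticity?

1

The SMILES encodes a six-membered ring of five carbons and one nitrogen with three alternating double bonds; a six-membered saturated ring of five carbons and one oxygen.
The 6-membered ring with one nitrogen is planar and fully conjugated; 3 ring double bonds give 6 π electrons. Since 6 = 4n+2 (n=1), it is aromatic (pyridine).
The 6-membered ring with one oxygen has only sp³ atoms, so it is not fully conjugated — not aromatic (tetrahydropyran).
1 of the 2 rings is aromatic. Total: 1.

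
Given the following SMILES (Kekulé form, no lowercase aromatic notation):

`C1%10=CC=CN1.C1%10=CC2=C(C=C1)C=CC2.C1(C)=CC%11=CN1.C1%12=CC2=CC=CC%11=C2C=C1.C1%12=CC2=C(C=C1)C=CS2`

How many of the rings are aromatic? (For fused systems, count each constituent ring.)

The SMILES encodes a five-membered ring of four carbons and one nitrogen bearing a hydrogen, with two C=C double bonds; a six-membered carbon ring with three alternating C=C double bonds, fused to a five-membered carbon ring containing one C=C double bond and one sp³ carbon; a five-membered ring of four carbons and one nitrogen bearing a hydrogen, with two C=C double bonds; two fused six-membered carbon rings, each with three alternating C=C double bonds; a six-membered carbon ring with three alternating C=C double bonds, fused to a five-membered ring containing one sulfur and two C=C double bonds.
The 5-membered ring with one N–H is planar and fully conjugated; 2 ring double bonds (4 π electrons) plus a heteroatom lone pair (2) give 6 π electrons. 6 = 4(1)+2, so it is aromatic (pyrrole).
The 6-membered ring has a continuous p-orbital overlap around the ring; 3 ring double bonds give 6 π electrons. Since 6 = 4n+2 (n=1), it is aromatic (benzene ring).
The 5-membered ring has one sp³ carbon, so it is not fully conjugated — not aromatic (cyclopentene ring).
The second 5-membered ring with one N–H has a continuous p-orbital overlap around the ring; 2 ring double bonds (4 π electrons) plus a heteroatom lone pair (2) give 6 π electrons. Since 6 = 4n+2 (n=1), it is aromatic (pyrrole).
The fused 6/6-membered bicyclic is a single π system with 10 sp² atoms and 10 π electrons from ring double bonds. 10 = 4(2)+2, so the system is aromatic and both rings count as aromatic (naphthalene).
The fused 6/5-membered bicyclic (with one sulfur) is a single π system with 9 sp² atoms and 10 π electrons from ring double bonds plus a heteroatom lone pair. 10 = 4(2)+2, so the system is aromatic and both rings count as aromatic (benzothiophene).
7 of the 8 rings are aromatic. Total: 7.

7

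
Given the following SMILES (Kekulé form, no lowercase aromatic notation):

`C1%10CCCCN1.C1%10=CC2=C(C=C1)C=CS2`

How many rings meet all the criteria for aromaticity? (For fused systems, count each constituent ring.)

The SMILES encodes a six-membered saturated ring of five carbons and one N–H nitrogen; a six-membered carbon ring with three alternating C=C double bonds, fused to a five-membered ring containing one sulfur and two C=C double bonds.
The 6-membered ring with one N–H has only sp³ atoms, so it is not fully conjugated — not aromatic (piperidine).
The fused 6/5-membered bicyclic (with one sulfur) is a single π system with 9 sp² atoms and 10 π electrons from ring double bonds plus a heteroatom lone pair. 10 = 4(2)+2, so the system is aromatic and both rings count as aromatic (benzothiophene).
2 of the 3 rings are aromatic. Total: 2.

2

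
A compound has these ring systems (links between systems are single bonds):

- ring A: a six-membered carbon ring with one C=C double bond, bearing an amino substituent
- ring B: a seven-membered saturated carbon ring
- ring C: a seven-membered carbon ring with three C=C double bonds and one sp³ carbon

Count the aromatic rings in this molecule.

Ring A has four sp³ carbons, so it is not fully conjugated — not aromatic (cyclohexene).
Ring B has only sp³ atoms, so it is not fully conjugated — not aromatic (cycloheptane).
Ring C has one sp³ carbon, so it is not fully conjugated — not aromatic (cycloheptatriene).
No ring is aromatic. Total: 0.

0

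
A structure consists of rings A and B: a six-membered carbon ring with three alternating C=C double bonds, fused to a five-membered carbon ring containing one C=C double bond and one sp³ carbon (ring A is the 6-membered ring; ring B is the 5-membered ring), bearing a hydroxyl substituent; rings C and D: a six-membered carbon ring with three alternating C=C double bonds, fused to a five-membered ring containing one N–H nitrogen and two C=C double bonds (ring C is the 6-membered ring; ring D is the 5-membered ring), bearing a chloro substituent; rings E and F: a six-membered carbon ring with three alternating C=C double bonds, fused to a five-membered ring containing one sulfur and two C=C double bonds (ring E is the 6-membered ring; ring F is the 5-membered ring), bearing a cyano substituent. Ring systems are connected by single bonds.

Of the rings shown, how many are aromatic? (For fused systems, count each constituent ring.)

5

Ring A is fully conjugated (every ring atom contributes a p orbital); 3 ring double bonds give 6 π electrons. That satisfies 4n+2 with n=1, so ring A is aromatic (benzene ring).
Ring B has one sp³ carbon, so it is not fully conjugated — not aromatic (cyclopentene ring).
Rings C and D form a fused bicyclic system (with one N–H) with 9 sp² atoms and 10 π electrons from ring double bonds plus a heteroatom lone pair. 10 = 4(2)+2, so the system is aromatic and both rings count as aromatic (indole).
Rings E and F form a fused bicyclic system (with one sulfur) with 9 sp² atoms and 10 π electrons from ring double bonds plus a heteroatom lone pair. 10 = 4(2)+2, so the system is aromatic and both rings count as aromatic (benzothiophene).
Aromatic: A, C, D, E, F. Total: 5.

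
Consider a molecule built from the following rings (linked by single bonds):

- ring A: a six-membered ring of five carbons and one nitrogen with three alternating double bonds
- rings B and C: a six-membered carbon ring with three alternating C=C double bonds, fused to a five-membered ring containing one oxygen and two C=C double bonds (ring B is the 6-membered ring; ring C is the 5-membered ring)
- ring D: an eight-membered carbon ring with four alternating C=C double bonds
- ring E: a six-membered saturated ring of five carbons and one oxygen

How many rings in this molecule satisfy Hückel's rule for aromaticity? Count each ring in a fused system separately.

3

Ring A is planar and fully conjugated; 3 ring double bonds give 6 π electrons. Since 6 = 4n+2 (n=1), ring A is aromatic (pyridine).
Rings B and C form a fused bicyclic system (with one oxygen) with 9 sp² atoms and 10 π electrons from ring double bonds plus a heteroatom lone pair. 10 = 4(2)+2, so the system is aromatic and both rings count as aromatic (benzofuran).
Ring D has only sp² ring atoms; a planar conformation would have a fully conjugated π system of 8 electrons. But 8 = 4(2), which is 4n not 4n+2, so ring D is not aromatic (cyclooctatetraene) — cyclooctatetraene distorts into a non-planar tub to avoid antiaromaticity.
Ring E has only sp³ atoms, so it is not fully conjugated — not aromatic (tetrahydropyran).
Aromatic: A, B, C. Total: 3.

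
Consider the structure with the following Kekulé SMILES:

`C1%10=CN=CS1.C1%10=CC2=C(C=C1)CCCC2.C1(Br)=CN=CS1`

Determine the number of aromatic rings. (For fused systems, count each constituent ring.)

The SMILES encodes a five-membered ring with a sulfur at position 1 and a nitrogen at position 3 (in a C=N bond), with two double bonds; a six-membered carbon ring with three alternating C=C double bonds, fused to a saturated six-membered carbon ring; a five-membered ring with a sulfur at position 1 and a nitrogen at position 3 (in a C=N bond), with two double bonds.
The 5-membered ring with one sulfur and one =N– is planar and fully conjugated; 2 ring double bonds (4 π electrons) plus a heteroatom lone pair (2) give 6 π electrons. That satisfies 4n+2 with n=1, so it is aromatic (thiazole).
The 6-membered ring is planar and fully conjugated; 3 ring double bonds give 6 π electrons. 6 = 4(1)+2, so it is aromatic (benzene ring).
The second 6-membered ring has four sp³ carbons, so it is not fully conjugated — not aromatic (cyclohexane ring).
The second 5-membered ring with one sulfur and one =N– is planar and fully conjugated; 2 ring double bonds (4 π electrons) plus a heteroatom lone pair (2) give 6 π electrons. Since 6 = 4n+2 (n=1), it is aromatic (thiazole).
3 of the 4 rings are aromatic. Total: 3.

3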